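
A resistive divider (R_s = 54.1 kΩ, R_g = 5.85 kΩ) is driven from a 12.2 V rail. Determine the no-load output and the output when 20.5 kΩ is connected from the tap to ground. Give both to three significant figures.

Unloaded: 1.19 V; loaded: 0.947 V

Open-circuit: V = 12.2 × 5.85/(54.1 + 5.85) = 1.19 V.
With the load, R_g becomes R_g‖R_L = 4.551 kΩ, so V = 12.2 × 4.551/58.65 = 0.947 V.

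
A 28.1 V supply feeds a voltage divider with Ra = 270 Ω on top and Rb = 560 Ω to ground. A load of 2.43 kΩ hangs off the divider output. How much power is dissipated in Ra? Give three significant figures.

Total resistance from the source is Ra + (Rb‖R_L) = 725.1 Ω, so I = 28.1/725.1 Ω = 38.75 mA.
P = I²·Ra = (38.75 mA)² × 270 Ω = 405 mW.

P ≈ 405 mW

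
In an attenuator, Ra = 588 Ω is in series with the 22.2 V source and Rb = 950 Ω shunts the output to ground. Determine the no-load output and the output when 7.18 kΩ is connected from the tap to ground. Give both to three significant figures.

Open-circuit: V = 22.2 × 950/(588 + 950) = 13.7 V.
With the load, Rb becomes Rb‖R_L = 839.0 Ω, so V = 22.2 × 839.0/1427 = 13.1 V.

Unloaded: 13.7 V; loaded: 13.1 V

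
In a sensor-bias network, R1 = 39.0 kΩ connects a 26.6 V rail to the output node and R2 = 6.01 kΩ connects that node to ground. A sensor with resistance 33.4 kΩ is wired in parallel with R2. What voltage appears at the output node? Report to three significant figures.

V_out ≈ 3.07 V

The load sits in parallel with R2: R2‖R_L = (6.01 × 33.4) / (6.01 + 33.4) = 5.093 kΩ.
V_out = 26.6 × 5.093 / (39.0 + 5.093) = 26.6 × 5.093/44.09 = 3.07 V.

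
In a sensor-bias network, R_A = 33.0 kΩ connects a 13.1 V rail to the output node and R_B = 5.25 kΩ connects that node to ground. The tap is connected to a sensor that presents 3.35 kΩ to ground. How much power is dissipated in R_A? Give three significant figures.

P ≈ 4.61 mW

Total resistance from the source is R_A + (R_B‖R_L) = 35.05 kΩ, so I = 13.1/35.05 kΩ = 0.3738 mA.
P = I²·R_A = (0.3738 mA)² × 33.0 kΩ = 4.61 mW.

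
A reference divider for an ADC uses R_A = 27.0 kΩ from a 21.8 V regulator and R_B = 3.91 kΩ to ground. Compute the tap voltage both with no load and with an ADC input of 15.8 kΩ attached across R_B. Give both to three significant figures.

Open-circuit: V = 21.8 × 3.91/(27.0 + 3.91) = 2.76 V.
With the load, R_B becomes R_B‖R_L = 3.134 kΩ, so V = 21.8 × 3.134/30.13 = 2.27 V.

Unloaded: 2.76 V; loaded: 2.27 V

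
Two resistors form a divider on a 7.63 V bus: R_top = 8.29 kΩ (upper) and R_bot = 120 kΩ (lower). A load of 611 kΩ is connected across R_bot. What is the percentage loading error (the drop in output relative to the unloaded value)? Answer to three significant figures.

1.25 %

The divider's output (Thévenin) resistance is R_top‖R_bot = 7.754 kΩ.
Fractional drop under load = R_th/(R_th + R_L) = 7.754 / (7.754 + 611) = 0.01253.
So the output falls by 1.25 %.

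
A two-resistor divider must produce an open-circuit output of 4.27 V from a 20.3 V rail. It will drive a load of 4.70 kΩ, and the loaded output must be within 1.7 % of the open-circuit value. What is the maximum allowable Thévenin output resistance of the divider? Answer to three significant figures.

Loading drop = R_th/(R_th + R_L) ≤ 0.0170, so R_th ≤ R_L · ε/(1−ε) = 4.70 kΩ × 0.0170/0.9830 = 81.3 Ω.

R_th ≤ 81.3 Ω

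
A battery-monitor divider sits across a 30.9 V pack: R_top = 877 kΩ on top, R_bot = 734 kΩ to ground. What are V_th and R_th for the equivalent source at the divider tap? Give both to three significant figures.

V_th = 14.1 V, R_th = 400 kΩ

V_th is the open-circuit tap voltage: 30.9 × 734/(877 + 734) = 14.1 V.
With the supply zeroed, R_top and R_bot appear in parallel from the tap: R_th = R_top‖R_bot = (877 × 734)/1611 = 400 kΩ.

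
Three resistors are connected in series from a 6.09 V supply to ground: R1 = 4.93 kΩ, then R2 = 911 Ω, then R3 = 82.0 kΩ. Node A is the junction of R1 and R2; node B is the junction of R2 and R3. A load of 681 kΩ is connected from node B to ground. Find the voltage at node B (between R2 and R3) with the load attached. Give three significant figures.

At node B, R3 is in parallel with the load: R3‖R_L = 73190 Ω.
Below node A the resistance is R2 + (R3‖R_L) = 74100 Ω, so V_A = 6.09 × 74100/79030 = 5.710 V.
Then V_B = V_A × (R3‖R_L)/(R2 + R3‖R_L) = 5.710 × 73190/74100 = 5.64 V.

V ≈ 5.64 V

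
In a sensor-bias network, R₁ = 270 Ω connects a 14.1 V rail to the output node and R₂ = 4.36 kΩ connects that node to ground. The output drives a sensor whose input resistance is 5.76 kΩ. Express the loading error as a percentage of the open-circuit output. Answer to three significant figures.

The divider's output (Thévenin) resistance is R₁‖R₂ = 254.3 Ω.
Fractional drop under load = R_th/(R_th + R_L) = 254.3 / (254.3 + 5760) = 0.04228.
So the output falls by 4.23 %.

4.23 %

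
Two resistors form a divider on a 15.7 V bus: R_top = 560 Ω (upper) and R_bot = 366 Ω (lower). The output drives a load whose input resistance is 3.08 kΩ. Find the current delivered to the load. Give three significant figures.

I_L ≈ 1.88 mA

R_bot‖R_L = 327.1 Ω; V_out = 15.7 × 327.1/887.1 = 5.789 V.
I_L = V_out / R_L = 5.789 / 3.08 kΩ = 1.88 mA.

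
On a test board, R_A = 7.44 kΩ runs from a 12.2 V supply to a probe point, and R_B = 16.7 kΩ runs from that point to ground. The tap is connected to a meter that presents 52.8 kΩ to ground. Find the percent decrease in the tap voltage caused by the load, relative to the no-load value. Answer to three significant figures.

8.88 %

The divider's output (Thévenin) resistance is R_A‖R_B = 5.147 kΩ.
Fractional drop under load = R_th/(R_th + R_L) = 5.147 / (5.147 + 52.8) = 0.08882.
So the output falls by 8.88 %.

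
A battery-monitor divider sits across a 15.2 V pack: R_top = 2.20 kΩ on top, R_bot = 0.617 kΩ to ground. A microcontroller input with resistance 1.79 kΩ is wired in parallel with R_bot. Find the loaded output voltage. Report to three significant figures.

The load sits in parallel with R_bot: R_bot‖R_L = (617 × 1790) / (617 + 1790) = 458.8 Ω.
V_out = 15.2 × 458.8 / (2200 + 458.8) = 15.2 × 458.8/2659 = 2.62 V.

V_out ≈ 2.62 V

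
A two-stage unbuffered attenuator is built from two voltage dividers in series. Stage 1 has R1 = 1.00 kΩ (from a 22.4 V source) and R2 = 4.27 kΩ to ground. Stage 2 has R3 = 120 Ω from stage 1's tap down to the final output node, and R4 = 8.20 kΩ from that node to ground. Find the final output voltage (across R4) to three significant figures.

Stage 2 presents R3+R4 = 8320 Ω as a load on stage 1's tap.
Stage 1's lower leg becomes R2‖(R3+R4) = 2822 Ω, so V_mid = 22.4 × 2822/3822 = 16.54 V.
Stage 2 is itself unloaded: V_out = V_mid × R4/(R3+R4) = 16.54 × 8200/8320 = 16.3 V.

V_out ≈ 16.3 V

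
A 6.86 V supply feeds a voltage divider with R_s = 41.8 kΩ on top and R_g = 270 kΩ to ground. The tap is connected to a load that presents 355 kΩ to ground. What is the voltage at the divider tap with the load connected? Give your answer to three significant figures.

V_out ≈ 5.39 V

The load sits in parallel with R_g: R_g‖R_L = (270 × 355) / (270 + 355) = 153.4 kΩ.
V_out = 6.86 × 153.4 / (41.8 + 153.4) = 6.86 × 153.4/195.2 = 5.39 V.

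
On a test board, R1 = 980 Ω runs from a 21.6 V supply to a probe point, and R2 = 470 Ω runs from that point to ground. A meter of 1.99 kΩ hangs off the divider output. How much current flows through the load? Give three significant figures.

R2‖R_L = 380.2 Ω; V_out = 21.6 × 380.2/1360 = 6.038 V.
I_L = V_out / R_L = 6.038 / 1.99 kΩ = 3.03 mA.

I_L ≈ 3.03 mA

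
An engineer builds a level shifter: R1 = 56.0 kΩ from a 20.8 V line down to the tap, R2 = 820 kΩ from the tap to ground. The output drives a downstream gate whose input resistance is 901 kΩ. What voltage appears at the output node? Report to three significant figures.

V_out ≈ 18.4 V

The load sits in parallel with R2: R2‖R_L = (820 × 901) / (820 + 901) = 429.3 kΩ.
V_out = 20.8 × 429.3 / (56.0 + 429.3) = 20.8 × 429.3/485.3 = 18.4 V.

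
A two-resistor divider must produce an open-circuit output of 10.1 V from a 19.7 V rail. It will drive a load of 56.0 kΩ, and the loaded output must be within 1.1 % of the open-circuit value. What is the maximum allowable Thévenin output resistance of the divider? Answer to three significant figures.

R_th ≤ 623 Ω

Loading drop = R_th/(R_th + R_L) ≤ 0.0110, so R_th ≤ R_L · ε/(1−ε) = 56.0 kΩ × 0.0110/0.9890 = 623 Ω.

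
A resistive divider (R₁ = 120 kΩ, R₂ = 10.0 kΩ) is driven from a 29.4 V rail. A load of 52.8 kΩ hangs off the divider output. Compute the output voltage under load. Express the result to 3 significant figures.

V_out ≈ 1.92 V

The load sits in parallel with R₂: R₂‖R_L = (10.0 × 52.8) / (10.0 + 52.8) = 8.408 kΩ.
V_out = 29.4 × 8.408 / (120 + 8.408) = 29.4 × 8.408/128.4 = 1.92 V.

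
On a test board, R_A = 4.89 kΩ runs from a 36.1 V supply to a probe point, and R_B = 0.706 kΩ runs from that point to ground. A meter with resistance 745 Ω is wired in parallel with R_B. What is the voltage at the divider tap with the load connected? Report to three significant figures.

V_out ≈ 2.49 V

The load sits in parallel with R_B: R_B‖R_L = (706 × 745) / (706 + 745) = 362.5 Ω.
V_out = 36.1 × 362.5 / (4890 + 362.5) = 36.1 × 362.5/5252 = 2.49 V.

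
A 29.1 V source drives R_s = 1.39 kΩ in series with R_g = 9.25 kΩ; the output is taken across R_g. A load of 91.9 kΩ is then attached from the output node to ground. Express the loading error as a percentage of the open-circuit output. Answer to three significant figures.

1.30 %

The divider's output (Thévenin) resistance is R_s‖R_g = 1.208 kΩ.
Fractional drop under load = R_th/(R_th + R_L) = 1.208 / (1.208 + 91.9) = 0.01298.
So the output falls by 1.30 %.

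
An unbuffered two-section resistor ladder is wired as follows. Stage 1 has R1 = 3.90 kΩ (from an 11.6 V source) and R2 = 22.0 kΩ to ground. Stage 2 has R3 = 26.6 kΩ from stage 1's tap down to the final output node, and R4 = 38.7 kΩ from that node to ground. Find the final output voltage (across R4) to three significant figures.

Stage 2 presents R3+R4 = 65.30 kΩ as a load on stage 1's tap.
Stage 1's lower leg becomes R2‖(R3+R4) = 16.46 kΩ, so V_mid = 11.6 × 16.46/20.36 = 9.378 V.
Stage 2 is itself unloaded: V_out = V_mid × R4/(R3+R4) = 9.378 × 38.7/65.30 = 5.56 V.

V_out ≈ 5.56 V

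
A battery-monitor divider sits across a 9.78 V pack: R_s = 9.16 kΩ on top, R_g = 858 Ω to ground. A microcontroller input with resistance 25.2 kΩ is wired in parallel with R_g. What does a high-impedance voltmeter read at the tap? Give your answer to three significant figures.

V_out ≈ 0.812 V

The load sits in parallel with R_g: R_g‖R_L = (858 × 25200) / (858 + 25200) = 829.7 Ω.
V_out = 9.78 × 829.7 / (9160 + 829.7) = 9.78 × 829.7/9990 = 0.812 V.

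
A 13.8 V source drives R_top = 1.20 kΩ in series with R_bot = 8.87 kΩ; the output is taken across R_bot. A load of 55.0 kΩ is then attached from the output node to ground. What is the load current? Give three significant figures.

R_bot‖R_L = 7.638 kΩ; V_out = 13.8 × 7.638/8.838 = 11.93 V.
I_L = V_out / R_L = 11.93 / 55.0 kΩ = 0.217 mA.

I_L ≈ 0.217 mA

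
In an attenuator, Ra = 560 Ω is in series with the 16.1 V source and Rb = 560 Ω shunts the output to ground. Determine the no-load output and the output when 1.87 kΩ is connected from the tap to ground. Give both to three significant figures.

Unloaded: 8.05 V; loaded: 7.00 V

Open-circuit: V = 16.1 × 560/(560 + 560) = 8.05 V.
With the load, Rb becomes Rb‖R_L = 430.9 Ω, so V = 16.1 × 430.9/990.9 = 7.00 V.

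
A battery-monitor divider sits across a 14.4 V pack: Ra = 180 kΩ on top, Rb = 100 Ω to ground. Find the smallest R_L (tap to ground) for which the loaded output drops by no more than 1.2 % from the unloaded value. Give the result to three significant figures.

R_L(min) ≈ 8.23 kΩ

Output resistance R_th = Ra‖Rb = (180000 × 100)/180100 = 99.94 Ω.
The fractional drop is R_th/(R_th + R_L); requiring this ≤ 0.0120 gives R_L ≥ R_th(1/0.0120 − 1) = 99.94 × 82.33 = 8.23 kΩ.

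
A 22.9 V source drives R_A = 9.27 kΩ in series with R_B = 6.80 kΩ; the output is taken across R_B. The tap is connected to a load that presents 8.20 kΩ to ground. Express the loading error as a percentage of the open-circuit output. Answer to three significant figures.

Unloaded V = 22.9 × 6.80/16.07 = 9.690 V.
Loaded: R_B‖R_L = 3.717 kΩ, giving V = 22.9 × 3.717/12.99 = 6.555 V.
Drop = (9.690 − 6.555) / 9.690 = 32.4 %.

32.4 %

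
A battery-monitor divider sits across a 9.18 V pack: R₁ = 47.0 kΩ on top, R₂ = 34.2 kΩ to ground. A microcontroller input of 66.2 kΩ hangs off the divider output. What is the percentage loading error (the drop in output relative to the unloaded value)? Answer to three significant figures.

23.0 %

The divider's output (Thévenin) resistance is R₁‖R₂ = 19.80 kΩ.
Fractional drop under load = R_th/(R_th + R_L) = 19.80 / (19.80 + 66.2) = 0.2302.
So the output falls by 23.0 %.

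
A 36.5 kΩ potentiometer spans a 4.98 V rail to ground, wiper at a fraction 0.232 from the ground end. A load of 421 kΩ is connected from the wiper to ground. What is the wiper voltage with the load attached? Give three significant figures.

The wiper splits the pot into (1−α)R = 28.03 kΩ above and αR = 8.468 kΩ below.
Lower section ‖ load = 8.301 kΩ.
V_wiper = 4.98 × 8.301/(28.03 + 8.301) = 1.14 V.

V ≈ 1.14 V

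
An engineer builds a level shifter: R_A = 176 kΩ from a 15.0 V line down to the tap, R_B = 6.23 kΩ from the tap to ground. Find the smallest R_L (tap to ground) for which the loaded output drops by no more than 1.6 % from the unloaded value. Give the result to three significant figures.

R_L(min) ≈ 370 kΩ

Output resistance R_th = R_A‖R_B = (176 × 6.23)/182.2 = 6.017 kΩ.
The fractional drop is R_th/(R_th + R_L); requiring this ≤ 0.0160 gives R_L ≥ R_th(1/0.0160 − 1) = 6.017 × 61.50 = 370 kΩ.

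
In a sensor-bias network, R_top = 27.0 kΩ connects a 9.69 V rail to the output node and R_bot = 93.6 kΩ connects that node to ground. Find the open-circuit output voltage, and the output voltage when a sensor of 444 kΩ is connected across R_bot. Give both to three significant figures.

Open-circuit: V = 9.69 × 93.6/(27.0 + 93.6) = 7.52 V.
With the load, R_bot becomes R_bot‖R_L = 77.30 kΩ, so V = 9.69 × 77.30/104.3 = 7.18 V.

Unloaded: 7.52 V; loaded: 7.18 V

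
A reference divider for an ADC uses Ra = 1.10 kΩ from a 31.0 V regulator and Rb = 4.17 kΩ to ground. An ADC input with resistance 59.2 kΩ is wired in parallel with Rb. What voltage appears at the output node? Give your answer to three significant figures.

V_out ≈ 24.2 V

The load sits in parallel with Rb: Rb‖R_L = (4.17 × 59.2) / (4.17 + 59.2) = 3.896 kΩ.
V_out = 31.0 × 3.896 / (1.10 + 3.896) = 31.0 × 3.896/4.996 = 24.2 V.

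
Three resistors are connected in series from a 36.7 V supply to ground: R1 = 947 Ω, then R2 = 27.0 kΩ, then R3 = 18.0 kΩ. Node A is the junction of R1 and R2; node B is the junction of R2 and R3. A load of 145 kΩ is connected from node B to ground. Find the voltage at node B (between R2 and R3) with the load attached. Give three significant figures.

At node B, R3 is in parallel with the load: R3‖R_L = 16010 Ω.
Below node A the resistance is R2 + (R3‖R_L) = 43010 Ω, so V_A = 36.7 × 43010/43960 = 35.91 V.
Then V_B = V_A × (R3‖R_L)/(R2 + R3‖R_L) = 35.91 × 16010/43010 = 13.4 V.

V ≈ 13.4 V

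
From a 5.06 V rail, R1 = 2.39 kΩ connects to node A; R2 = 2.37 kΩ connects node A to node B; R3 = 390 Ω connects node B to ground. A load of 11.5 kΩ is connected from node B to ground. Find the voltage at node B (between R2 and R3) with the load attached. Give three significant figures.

V ≈ 0.372 V

At node B, R3 is in parallel with the load: R3‖R_L = 377.2 Ω.
Below node A the resistance is R2 + (R3‖R_L) = 2747 Ω, so V_A = 5.06 × 2747/5137 = 2.706 V.
Then V_B = V_A × (R3‖R_L)/(R2 + R3‖R_L) = 2.706 × 377.2/2747 = 0.372 V.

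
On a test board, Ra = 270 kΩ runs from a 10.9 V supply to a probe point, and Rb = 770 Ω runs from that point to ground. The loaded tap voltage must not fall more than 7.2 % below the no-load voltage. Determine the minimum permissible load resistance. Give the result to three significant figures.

Output resistance R_th = Ra‖Rb = (270000 × 770)/270800 = 767.8 Ω.
The fractional drop is R_th/(R_th + R_L); requiring this ≤ 0.0720 gives R_L ≥ R_th(1/0.0720 − 1) = 767.8 × 12.89 = 9.90 kΩ.

R_L(min) ≈ 9.90 kΩ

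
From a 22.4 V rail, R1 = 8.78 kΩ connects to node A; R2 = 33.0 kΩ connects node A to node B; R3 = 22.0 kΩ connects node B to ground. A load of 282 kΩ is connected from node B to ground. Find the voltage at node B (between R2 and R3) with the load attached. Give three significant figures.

At node B, R3 is in parallel with the load: R3‖R_L = 20.41 kΩ.
Below node A the resistance is R2 + (R3‖R_L) = 53.41 kΩ, so V_A = 22.4 × 53.41/62.19 = 19.24 V.
Then V_B = V_A × (R3‖R_L)/(R2 + R3‖R_L) = 19.24 × 20.41/53.41 = 7.35 V.

V ≈ 7.35 V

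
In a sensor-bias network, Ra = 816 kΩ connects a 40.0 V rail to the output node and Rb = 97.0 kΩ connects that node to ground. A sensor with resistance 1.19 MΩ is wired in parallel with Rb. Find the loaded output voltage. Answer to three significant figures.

V_out ≈ 3.96 V

The load sits in parallel with Rb: Rb‖R_L = (97.0 × 1190) / (97.0 + 1190) = 89.69 kΩ.
V_out = 40.0 × 89.69 / (816 + 89.69) = 40.0 × 89.69/905.7 = 3.96 V.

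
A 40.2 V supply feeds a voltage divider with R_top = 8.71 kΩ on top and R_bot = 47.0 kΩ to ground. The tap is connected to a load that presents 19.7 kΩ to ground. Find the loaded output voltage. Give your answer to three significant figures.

The load sits in parallel with R_bot: R_bot‖R_L = (47.0 × 19.7) / (47.0 + 19.7) = 13.88 kΩ.
V_out = 40.2 × 13.88 / (8.71 + 13.88) = 40.2 × 13.88/22.59 = 24.7 V.

V_out ≈ 24.7 V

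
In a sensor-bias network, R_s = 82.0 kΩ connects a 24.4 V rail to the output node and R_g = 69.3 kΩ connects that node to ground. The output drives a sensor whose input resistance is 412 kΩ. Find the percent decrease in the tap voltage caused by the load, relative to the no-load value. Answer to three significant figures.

Unloaded V = 24.4 × 69.3/151.3 = 11.176 V.
Loaded: R_g‖R_L = 59.32 kΩ, giving V = 24.4 × 59.32/141.3 = 10.242 V.
Drop = (11.176 − 10.242) / 11.176 = 8.35 %.

8.35 %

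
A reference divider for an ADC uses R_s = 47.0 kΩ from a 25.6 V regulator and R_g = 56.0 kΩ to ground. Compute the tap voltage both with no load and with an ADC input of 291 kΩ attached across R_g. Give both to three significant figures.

Unloaded: 13.9 V; loaded: 12.8 V

Open-circuit: V = 25.6 × 56.0/(47.0 + 56.0) = 13.9 V.
With the load, R_g becomes R_g‖R_L = 46.96 kΩ, so V = 25.6 × 46.96/93.96 = 12.8 V.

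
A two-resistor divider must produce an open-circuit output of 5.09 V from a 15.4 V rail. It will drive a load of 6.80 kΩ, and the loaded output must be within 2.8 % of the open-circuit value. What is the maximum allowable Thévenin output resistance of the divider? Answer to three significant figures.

Loading drop = R_th/(R_th + R_L) ≤ 0.0280, so R_th ≤ R_L · ε/(1−ε) = 6.80 kΩ × 0.0280/0.9720 = 196 Ω.

R_th ≤ 196 Ω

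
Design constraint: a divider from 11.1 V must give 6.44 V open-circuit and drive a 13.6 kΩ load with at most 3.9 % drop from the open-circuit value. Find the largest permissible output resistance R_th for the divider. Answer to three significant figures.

Loading drop = R_th/(R_th + R_L) ≤ 0.0390, so R_th ≤ R_L · ε/(1−ε) = 13.6 kΩ × 0.0390/0.9610 = 552 Ω.
(Any R1, R2 with R2/(R1+R2) = 0.580 and R1‖R2 ≤ 552 Ω will meet the spec.)

R_th ≤ 552 Ω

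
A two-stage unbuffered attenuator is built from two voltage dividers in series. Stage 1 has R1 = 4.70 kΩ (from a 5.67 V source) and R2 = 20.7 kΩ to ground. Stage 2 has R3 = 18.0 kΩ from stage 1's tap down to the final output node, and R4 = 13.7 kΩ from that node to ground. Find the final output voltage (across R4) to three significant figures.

V_out ≈ 1.78 V

Stage 2 presents R3+R4 = 31.70 kΩ as a load on stage 1's tap.
Stage 1's lower leg becomes R2‖(R3+R4) = 12.52 kΩ, so V_mid = 5.67 × 12.52/17.22 = 4.123 V.
Stage 2 is itself unloaded: V_out = V_mid × R4/(R3+R4) = 4.123 × 13.7/31.70 = 1.78 V.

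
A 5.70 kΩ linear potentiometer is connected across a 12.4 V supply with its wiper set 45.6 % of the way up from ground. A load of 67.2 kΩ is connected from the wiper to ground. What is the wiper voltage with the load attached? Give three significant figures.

The wiper splits the pot into (1−α)R = 3.101 kΩ above and αR = 2.599 kΩ below.
Lower section ‖ load = 2.502 kΩ.
V_wiper = 12.4 × 2.502/(3.101 + 2.502) = 5.54 V.

V ≈ 5.54 V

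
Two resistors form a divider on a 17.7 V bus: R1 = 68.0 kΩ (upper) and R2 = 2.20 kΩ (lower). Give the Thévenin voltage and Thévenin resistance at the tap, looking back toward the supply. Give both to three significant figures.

V_th = 0.555 V, R_th = 2.13 kΩ

V_th is the open-circuit tap voltage: 17.7 × 2.20/(68.0 + 2.20) = 0.555 V.
With the supply zeroed, R1 and R2 appear in parallel from the tap: R_th = R1‖R2 = (68.0 × 2.20)/70.20 = 2.13 kΩ.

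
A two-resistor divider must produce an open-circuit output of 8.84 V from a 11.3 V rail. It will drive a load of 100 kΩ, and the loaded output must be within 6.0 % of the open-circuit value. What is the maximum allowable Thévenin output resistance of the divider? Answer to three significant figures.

R_th ≤ 6.38 kΩ

Loading drop = R_th/(R_th + R_L) ≤ 0.0600, so R_th ≤ R_L · ε/(1−ε) = 100 kΩ × 0.0600/0.9400 = 6.38 kΩ.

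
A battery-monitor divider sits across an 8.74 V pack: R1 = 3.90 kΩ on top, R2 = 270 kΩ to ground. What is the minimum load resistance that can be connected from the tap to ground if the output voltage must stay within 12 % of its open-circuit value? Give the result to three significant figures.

Output resistance R_th = R1‖R2 = (3.90 × 270)/273.9 = 3.844 kΩ.
The fractional drop is R_th/(R_th + R_L); requiring this ≤ 0.120 gives R_L ≥ R_th(1/0.120 − 1) = 3.844 × 7.333 = 28.2 kΩ.

R_L(min) ≈ 28.2 kΩ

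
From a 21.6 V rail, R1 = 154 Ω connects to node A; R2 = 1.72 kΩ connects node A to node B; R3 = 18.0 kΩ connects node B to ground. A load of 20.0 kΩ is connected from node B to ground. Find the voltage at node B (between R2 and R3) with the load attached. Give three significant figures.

At node B, R3 is in parallel with the load: R3‖R_L = 9474 Ω.
Below node A the resistance is R2 + (R3‖R_L) = 11190 Ω, so V_A = 21.6 × 11190/11350 = 21.31 V.
Then V_B = V_A × (R3‖R_L)/(R2 + R3‖R_L) = 21.31 × 9474/11190 = 18.0 V.

V ≈ 18.0 V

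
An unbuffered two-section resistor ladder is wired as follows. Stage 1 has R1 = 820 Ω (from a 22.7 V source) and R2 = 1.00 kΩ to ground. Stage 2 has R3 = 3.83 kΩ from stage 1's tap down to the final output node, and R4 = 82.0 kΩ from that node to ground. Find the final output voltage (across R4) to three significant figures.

Stage 2 presents R3+R4 = 85830 Ω as a load on stage 1's tap.
Stage 1's lower leg becomes R2‖(R3+R4) = 988.5 Ω, so V_mid = 22.7 × 988.5/1808 = 12.41 V.
Stage 2 is itself unloaded: V_out = V_mid × R4/(R3+R4) = 12.41 × 82000/85830 = 11.9 V.

V_out ≈ 11.9 V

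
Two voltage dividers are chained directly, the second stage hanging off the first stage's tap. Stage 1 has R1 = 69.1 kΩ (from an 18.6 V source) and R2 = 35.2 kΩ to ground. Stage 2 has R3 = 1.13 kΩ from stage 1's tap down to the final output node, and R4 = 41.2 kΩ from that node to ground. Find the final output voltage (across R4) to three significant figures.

Stage 2 presents R3+R4 = 42.33 kΩ as a load on stage 1's tap.
Stage 1's lower leg becomes R2‖(R3+R4) = 19.22 kΩ, so V_mid = 18.6 × 19.22/88.32 = 4.047 V.
Stage 2 is itself unloaded: V_out = V_mid × R4/(R3+R4) = 4.047 × 41.2/42.33 = 3.94 V.

V_out ≈ 3.94 V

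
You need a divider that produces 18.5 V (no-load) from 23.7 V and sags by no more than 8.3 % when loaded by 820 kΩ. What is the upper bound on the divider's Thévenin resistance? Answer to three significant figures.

R_th ≤ 74.2 kΩ

Loading drop = R_th/(R_th + R_L) ≤ 0.0830, so R_th ≤ R_L · ε/(1−ε) = 820 kΩ × 0.0830/0.9170 = 74.2 kΩ.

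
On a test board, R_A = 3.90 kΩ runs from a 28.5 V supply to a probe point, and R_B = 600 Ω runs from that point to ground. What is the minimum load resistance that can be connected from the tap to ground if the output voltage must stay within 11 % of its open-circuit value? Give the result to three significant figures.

Output resistance R_th = R_A‖R_B = (3900 × 600)/4500 = 520.0 Ω.
The fractional drop is R_th/(R_th + R_L); requiring this ≤ 0.110 gives R_L ≥ R_th(1/0.110 − 1) = 520.0 × 8.091 = 4.21 kΩ.

R_L(min) ≈ 4.21 kΩ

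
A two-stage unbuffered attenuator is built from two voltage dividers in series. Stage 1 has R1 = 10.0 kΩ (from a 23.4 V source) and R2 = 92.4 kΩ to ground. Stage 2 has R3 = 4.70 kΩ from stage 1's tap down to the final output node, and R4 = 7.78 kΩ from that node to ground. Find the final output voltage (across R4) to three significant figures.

Stage 2 presents R3+R4 = 12.48 kΩ as a load on stage 1's tap.
Stage 1's lower leg becomes R2‖(R3+R4) = 10.99 kΩ, so V_mid = 23.4 × 10.99/20.99 = 12.25 V.
Stage 2 is itself unloaded: V_out = V_mid × R4/(R3+R4) = 12.25 × 7.78/12.48 = 7.64 V.

V_out ≈ 7.64 V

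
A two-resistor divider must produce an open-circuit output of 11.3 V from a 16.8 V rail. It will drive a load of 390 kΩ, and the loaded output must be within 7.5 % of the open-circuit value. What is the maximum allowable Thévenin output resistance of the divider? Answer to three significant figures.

R_th ≤ 31.6 kΩ

Loading drop = R_th/(R_th + R_L) ≤ 0.0750, so R_th ≤ R_L · ε/(1−ε) = 390 kΩ × 0.0750/0.9250 = 31.6 kΩ.
(Any R1, R2 with R2/(R1+R2) = 0.673 and R1‖R2 ≤ 31.6 kΩ will meet the spec.)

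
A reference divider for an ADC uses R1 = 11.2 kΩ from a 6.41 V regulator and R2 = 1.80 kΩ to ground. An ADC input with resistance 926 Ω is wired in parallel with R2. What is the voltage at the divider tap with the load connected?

The load sits in parallel with R2: R2‖R_L = (1800 × 926) / (1800 + 926) = 611.4 Ω.
V_out = 6.41 × 611.4 / (11200 + 611.4) = 6.41 × 611.4/11810 = 0.332 V.
(Unloaded it would have been 0.888 V.)

V_out ≈ 0.332 V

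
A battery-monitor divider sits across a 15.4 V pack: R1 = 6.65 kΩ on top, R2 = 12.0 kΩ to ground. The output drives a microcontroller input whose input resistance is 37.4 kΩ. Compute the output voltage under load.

The load sits in parallel with R2: R2‖R_L = (12.0 × 37.4) / (12.0 + 37.4) = 9.085 kΩ.
V_out = 15.4 × 9.085 / (6.65 + 9.085) = 15.4 × 9.085/15.74 = 8.89 V.
(Unloaded it would have been 9.91 V.)

V_out ≈ 8.89 V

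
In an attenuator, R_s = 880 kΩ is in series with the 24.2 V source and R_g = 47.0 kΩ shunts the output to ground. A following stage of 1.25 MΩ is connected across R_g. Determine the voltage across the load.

The load sits in parallel with R_g: R_g‖R_L = (47.0 × 1250) / (47.0 + 1250) = 45.30 kΩ.
V_out = 24.2 × 45.30 / (880 + 45.30) = 24.2 × 45.30/925.3 = 1.18 V.
(Unloaded it would have been 1.23 V.)

V_out ≈ 1.18 V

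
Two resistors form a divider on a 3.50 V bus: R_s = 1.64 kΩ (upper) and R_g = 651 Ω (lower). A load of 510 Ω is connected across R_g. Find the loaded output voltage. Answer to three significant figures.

The load sits in parallel with R_g: R_g‖R_L = (651 × 510) / (651 + 510) = 286.0 Ω.
V_out = 3.50 × 286.0 / (1640 + 286.0) = 3.50 × 286.0/1926 = 0.520 V.

V_out ≈ 0.520 V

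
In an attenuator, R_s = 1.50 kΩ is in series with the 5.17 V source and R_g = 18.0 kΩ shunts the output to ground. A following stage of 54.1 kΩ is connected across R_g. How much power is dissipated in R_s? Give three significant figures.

P ≈ 0.178 mW

Total resistance from the source is R_s + (R_g‖R_L) = 15.01 kΩ, so I = 5.17/15.01 kΩ = 0.3445 mA.
P = I²·R_s = (0.3445 mA)² × 1.50 kΩ = 0.178 mW.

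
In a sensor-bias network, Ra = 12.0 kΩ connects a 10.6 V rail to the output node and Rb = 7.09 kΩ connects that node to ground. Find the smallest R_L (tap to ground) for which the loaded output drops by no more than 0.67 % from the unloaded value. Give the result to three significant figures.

Output resistance R_th = Ra‖Rb = (12.0 × 7.09)/19.09 = 4.457 kΩ.
The fractional drop is R_th/(R_th + R_L); requiring this ≤ 0.00670 gives R_L ≥ R_th(1/0.00670 − 1) = 4.457 × 148.3 = 661 kΩ.

R_L(min) ≈ 661 kΩ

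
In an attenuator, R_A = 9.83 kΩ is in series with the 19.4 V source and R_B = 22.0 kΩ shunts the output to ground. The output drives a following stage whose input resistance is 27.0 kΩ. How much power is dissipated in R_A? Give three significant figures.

Total resistance from the source is R_A + (R_B‖R_L) = 21.95 kΩ, so I = 19.4/21.95 kΩ = 0.8837 mA.
P = I²·R_A = (0.8837 mA)² × 9.83 kΩ = 7.68 mW.

P ≈ 7.68 mW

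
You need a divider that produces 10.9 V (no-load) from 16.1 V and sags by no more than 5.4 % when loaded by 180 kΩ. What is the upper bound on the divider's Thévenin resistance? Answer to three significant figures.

Loading drop = R_th/(R_th + R_L) ≤ 0.0540, so R_th ≤ R_L · ε/(1−ε) = 180 kΩ × 0.0540/0.9460 = 10.3 kΩ.
(Any R1, R2 with R2/(R1+R2) = 0.677 and R1‖R2 ≤ 10.3 kΩ will meet the spec.)

R_th ≤ 10.3 kΩ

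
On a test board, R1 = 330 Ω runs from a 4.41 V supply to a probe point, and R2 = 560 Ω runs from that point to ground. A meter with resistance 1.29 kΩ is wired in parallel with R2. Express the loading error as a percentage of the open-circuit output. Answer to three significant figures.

13.9 %

The divider's output (Thévenin) resistance is R1‖R2 = 207.6 Ω.
Fractional drop under load = R_th/(R_th + R_L) = 207.6 / (207.6 + 1290) = 0.1386.
So the output falls by 13.9 %.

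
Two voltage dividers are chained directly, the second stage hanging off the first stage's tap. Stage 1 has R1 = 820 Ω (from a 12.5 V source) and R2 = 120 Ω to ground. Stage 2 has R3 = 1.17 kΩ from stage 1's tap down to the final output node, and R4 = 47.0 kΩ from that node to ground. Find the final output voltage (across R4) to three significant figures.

V_out ≈ 1.55 V

Stage 2 presents R3+R4 = 48170 Ω as a load on stage 1's tap.
Stage 1's lower leg becomes R2‖(R3+R4) = 119.7 Ω, so V_mid = 12.5 × 119.7/939.7 = 1.592 V.
Stage 2 is itself unloaded: V_out = V_mid × R4/(R3+R4) = 1.592 × 47000/48170 = 1.55 V.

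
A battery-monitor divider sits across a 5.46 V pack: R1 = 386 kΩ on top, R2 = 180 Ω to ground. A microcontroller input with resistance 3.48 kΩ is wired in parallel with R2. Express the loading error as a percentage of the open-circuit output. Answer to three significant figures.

The divider's output (Thévenin) resistance is R1‖R2 = 179.9 Ω.
Fractional drop under load = R_th/(R_th + R_L) = 179.9 / (179.9 + 3480) = 0.04916.
So the output falls by 4.92 %.

4.92 %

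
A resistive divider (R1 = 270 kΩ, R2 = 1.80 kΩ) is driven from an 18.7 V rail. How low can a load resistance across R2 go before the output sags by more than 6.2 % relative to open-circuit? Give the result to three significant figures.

R_L(min) ≈ 27.1 kΩ

Output resistance R_th = R1‖R2 = (270 × 1.80)/271.8 = 1.788 kΩ.
The fractional drop is R_th/(R_th + R_L); requiring this ≤ 0.0620 gives R_L ≥ R_th(1/0.0620 − 1) = 1.788 × 15.13 = 27.1 kΩ.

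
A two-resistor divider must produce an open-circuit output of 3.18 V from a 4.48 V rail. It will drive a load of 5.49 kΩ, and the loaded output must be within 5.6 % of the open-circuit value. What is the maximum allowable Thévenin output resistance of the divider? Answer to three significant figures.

R_th ≤ 326 Ω

Loading drop = R_th/(R_th + R_L) ≤ 0.0560, so R_th ≤ R_L · ε/(1−ε) = 5.49 kΩ × 0.0560/0.9440 = 326 Ω.
(Any R1, R2 with R2/(R1+R2) = 0.710 and R1‖R2 ≤ 326 Ω will meet the spec.)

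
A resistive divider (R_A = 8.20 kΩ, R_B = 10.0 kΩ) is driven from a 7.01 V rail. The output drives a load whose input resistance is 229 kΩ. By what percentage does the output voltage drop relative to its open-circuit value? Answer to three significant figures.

1.93 %

The divider's output (Thévenin) resistance is R_A‖R_B = 4.505 kΩ.
Fractional drop under load = R_th/(R_th + R_L) = 4.505 / (4.505 + 229) = 0.01930.
So the output falls by 1.93 %.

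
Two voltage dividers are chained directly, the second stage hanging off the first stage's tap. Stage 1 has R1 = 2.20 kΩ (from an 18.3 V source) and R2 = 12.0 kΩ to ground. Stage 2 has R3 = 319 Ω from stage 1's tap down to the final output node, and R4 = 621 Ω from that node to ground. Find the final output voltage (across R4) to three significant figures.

V_out ≈ 3.43 V

Stage 2 presents R3+R4 = 940.0 Ω as a load on stage 1's tap.
Stage 1's lower leg becomes R2‖(R3+R4) = 871.7 Ω, so V_mid = 18.3 × 871.7/3072 = 5.193 V.
Stage 2 is itself unloaded: V_out = V_mid × R4/(R3+R4) = 5.193 × 621/940.0 = 3.43 V.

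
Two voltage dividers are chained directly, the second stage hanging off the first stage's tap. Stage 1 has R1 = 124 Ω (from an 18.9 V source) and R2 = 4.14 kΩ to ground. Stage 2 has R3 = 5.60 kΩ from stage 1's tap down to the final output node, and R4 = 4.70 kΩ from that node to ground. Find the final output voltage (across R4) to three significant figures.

Stage 2 presents R3+R4 = 10300 Ω as a load on stage 1's tap.
Stage 1's lower leg becomes R2‖(R3+R4) = 2953 Ω, so V_mid = 18.9 × 2953/3077 = 18.14 V.
Stage 2 is itself unloaded: V_out = V_mid × R4/(R3+R4) = 18.14 × 4700/10300 = 8.28 V.

V_out ≈ 8.28 V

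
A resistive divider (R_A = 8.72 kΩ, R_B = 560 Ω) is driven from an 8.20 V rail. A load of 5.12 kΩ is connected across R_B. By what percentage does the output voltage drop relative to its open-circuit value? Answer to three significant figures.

The divider's output (Thévenin) resistance is R_A‖R_B = 526.2 Ω.
Fractional drop under load = R_th/(R_th + R_L) = 526.2 / (526.2 + 5120) = 0.09320.
So the output falls by 9.32 %.

9.32 %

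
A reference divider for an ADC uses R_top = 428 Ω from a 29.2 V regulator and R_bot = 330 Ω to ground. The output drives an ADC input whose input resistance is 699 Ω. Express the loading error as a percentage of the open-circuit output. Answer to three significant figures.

The divider's output (Thévenin) resistance is R_top‖R_bot = 186.3 Ω.
Fractional drop under load = R_th/(R_th + R_L) = 186.3 / (186.3 + 699) = 0.2105.
So the output falls by 21.0 %.

21.0 %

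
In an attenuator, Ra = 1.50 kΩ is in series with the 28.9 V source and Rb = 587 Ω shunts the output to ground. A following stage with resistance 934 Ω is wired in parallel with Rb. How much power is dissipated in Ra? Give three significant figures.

P ≈ 362 mW

Total resistance from the source is Ra + (Rb‖R_L) = 1860 Ω, so I = 28.9/1860 Ω = 15.53 mA.
P = I²·Ra = (15.53 mA)² × 1.50 kΩ = 362 mW.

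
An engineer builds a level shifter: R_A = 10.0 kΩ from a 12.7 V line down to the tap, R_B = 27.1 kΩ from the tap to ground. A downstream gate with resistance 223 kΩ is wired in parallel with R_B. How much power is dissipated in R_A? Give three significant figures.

Total resistance from the source is R_A + (R_B‖R_L) = 34.16 kΩ, so I = 12.7/34.16 kΩ = 0.3717 mA.
P = I²·R_A = (0.3717 mA)² × 10.0 kΩ = 1.38 mW.

P ≈ 1.38 mW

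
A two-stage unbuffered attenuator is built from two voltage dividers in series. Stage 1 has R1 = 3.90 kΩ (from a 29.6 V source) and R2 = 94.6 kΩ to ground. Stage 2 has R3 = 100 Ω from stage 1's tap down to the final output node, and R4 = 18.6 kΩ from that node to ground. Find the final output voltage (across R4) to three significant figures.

V_out ≈ 23.6 V

Stage 2 presents R3+R4 = 18700 Ω as a load on stage 1's tap.
Stage 1's lower leg becomes R2‖(R3+R4) = 15610 Ω, so V_mid = 29.6 × 15610/19510 = 23.68 V.
Stage 2 is itself unloaded: V_out = V_mid × R4/(R3+R4) = 23.68 × 18600/18700 = 23.6 V.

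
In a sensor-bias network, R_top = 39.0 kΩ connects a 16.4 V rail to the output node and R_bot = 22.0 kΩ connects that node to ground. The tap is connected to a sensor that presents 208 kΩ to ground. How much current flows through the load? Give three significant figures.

R_bot‖R_L = 19.90 kΩ; V_out = 16.4 × 19.90/58.90 = 5.540 V.
I_L = V_out / R_L = 5.540 / 208 kΩ = 0.0266 mA.

I_L ≈ 0.0266 mA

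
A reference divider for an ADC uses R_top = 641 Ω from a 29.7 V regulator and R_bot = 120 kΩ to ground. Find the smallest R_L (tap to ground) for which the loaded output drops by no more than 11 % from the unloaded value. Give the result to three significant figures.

Output resistance R_th = R_top‖R_bot = (641 × 120000)/120600 = 637.6 Ω.
The fractional drop is R_th/(R_th + R_L); requiring this ≤ 0.110 gives R_L ≥ R_th(1/0.110 − 1) = 637.6 × 8.091 = 5.16 kΩ.

R_L(min) ≈ 5.16 kΩ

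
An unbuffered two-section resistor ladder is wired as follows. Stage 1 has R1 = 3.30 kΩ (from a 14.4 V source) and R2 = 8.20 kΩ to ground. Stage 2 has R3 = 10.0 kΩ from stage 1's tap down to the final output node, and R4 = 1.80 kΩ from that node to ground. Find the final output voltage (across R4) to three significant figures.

Stage 2 presents R3+R4 = 11.80 kΩ as a load on stage 1's tap.
Stage 1's lower leg becomes R2‖(R3+R4) = 4.838 kΩ, so V_mid = 14.4 × 4.838/8.138 = 8.561 V.
Stage 2 is itself unloaded: V_out = V_mid × R4/(R3+R4) = 8.561 × 1.80/11.80 = 1.31 V.

V_out ≈ 1.31 V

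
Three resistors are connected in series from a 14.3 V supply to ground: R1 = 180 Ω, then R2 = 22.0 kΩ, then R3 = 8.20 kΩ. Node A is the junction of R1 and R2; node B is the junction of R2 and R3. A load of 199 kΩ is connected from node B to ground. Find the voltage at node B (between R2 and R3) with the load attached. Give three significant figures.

V ≈ 3.75 V

At node B, R3 is in parallel with the load: R3‖R_L = 7875 Ω.
Below node A the resistance is R2 + (R3‖R_L) = 29880 Ω, so V_A = 14.3 × 29880/30060 = 14.21 V.
Then V_B = V_A × (R3‖R_L)/(R2 + R3‖R_L) = 14.21 × 7875/29880 = 3.75 V.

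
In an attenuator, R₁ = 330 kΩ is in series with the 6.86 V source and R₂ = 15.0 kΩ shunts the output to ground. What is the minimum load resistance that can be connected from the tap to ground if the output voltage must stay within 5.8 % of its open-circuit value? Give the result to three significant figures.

Output resistance R_th = R₁‖R₂ = (330 × 15.0)/345.0 = 14.35 kΩ.
The fractional drop is R_th/(R_th + R_L); requiring this ≤ 0.0580 gives R_L ≥ R_th(1/0.0580 − 1) = 14.35 × 16.24 = 233 kΩ.

R_L(min) ≈ 233 kΩ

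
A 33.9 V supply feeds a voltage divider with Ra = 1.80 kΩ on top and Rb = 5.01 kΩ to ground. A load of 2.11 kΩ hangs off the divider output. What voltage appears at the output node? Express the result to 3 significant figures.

V_out ≈ 15.3 V

The load sits in parallel with Rb: Rb‖R_L = (5.01 × 2.11) / (5.01 + 2.11) = 1.485 kΩ.
V_out = 33.9 × 1.485 / (1.80 + 1.485) = 33.9 × 1.485/3.285 = 15.3 V.
(Unloaded it would have been 24.9 V.)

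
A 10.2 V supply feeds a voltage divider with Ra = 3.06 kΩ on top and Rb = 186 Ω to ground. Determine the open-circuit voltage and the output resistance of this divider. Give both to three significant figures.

V_th is the open-circuit tap voltage: 10.2 × 186/(3060 + 186) = 0.584 V.
With the supply zeroed, Ra and Rb appear in parallel from the tap: R_th = Ra‖Rb = (3060 × 186)/3246 = 175 Ω.

V_th = 0.584 V, R_th = 175 Ω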